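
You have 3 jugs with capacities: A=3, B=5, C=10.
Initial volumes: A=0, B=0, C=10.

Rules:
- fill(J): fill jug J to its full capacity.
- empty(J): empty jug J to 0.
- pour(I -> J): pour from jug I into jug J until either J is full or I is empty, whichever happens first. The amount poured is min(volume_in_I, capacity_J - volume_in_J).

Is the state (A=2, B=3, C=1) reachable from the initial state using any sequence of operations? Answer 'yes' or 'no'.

Answer: no

Derivation:
BFS explored all 192 reachable states.
Reachable set includes: (0,0,0), (0,0,1), (0,0,2), (0,0,3), (0,0,4), (0,0,5), (0,0,6), (0,0,7), (0,0,8), (0,0,9), (0,0,10), (0,1,0) ...
Target (A=2, B=3, C=1) not in reachable set → no.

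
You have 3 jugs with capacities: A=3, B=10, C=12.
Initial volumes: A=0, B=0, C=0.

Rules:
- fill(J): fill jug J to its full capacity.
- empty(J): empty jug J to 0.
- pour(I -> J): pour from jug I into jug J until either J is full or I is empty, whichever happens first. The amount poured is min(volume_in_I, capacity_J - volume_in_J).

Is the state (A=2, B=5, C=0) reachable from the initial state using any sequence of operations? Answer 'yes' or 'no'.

BFS from (A=0, B=0, C=0):
  1. fill(C) -> (A=0 B=0 C=12)
  2. pour(C -> B) -> (A=0 B=10 C=2)
  3. pour(B -> A) -> (A=3 B=7 C=2)
  4. empty(A) -> (A=0 B=7 C=2)
  5. pour(C -> A) -> (A=2 B=7 C=0)
  6. pour(B -> C) -> (A=2 B=0 C=7)
  7. fill(B) -> (A=2 B=10 C=7)
  8. pour(B -> C) -> (A=2 B=5 C=12)
  9. empty(C) -> (A=2 B=5 C=0)
Target reached → yes.

Answer: yes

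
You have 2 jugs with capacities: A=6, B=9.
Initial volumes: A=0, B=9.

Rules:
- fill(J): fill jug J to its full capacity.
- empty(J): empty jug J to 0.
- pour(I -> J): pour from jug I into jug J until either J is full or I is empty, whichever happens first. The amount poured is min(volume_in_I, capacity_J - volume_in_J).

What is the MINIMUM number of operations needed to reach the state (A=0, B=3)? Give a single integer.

Answer: 2

Derivation:
BFS from (A=0, B=9). One shortest path:
  1. pour(B -> A) -> (A=6 B=3)
  2. empty(A) -> (A=0 B=3)
Reached target in 2 moves.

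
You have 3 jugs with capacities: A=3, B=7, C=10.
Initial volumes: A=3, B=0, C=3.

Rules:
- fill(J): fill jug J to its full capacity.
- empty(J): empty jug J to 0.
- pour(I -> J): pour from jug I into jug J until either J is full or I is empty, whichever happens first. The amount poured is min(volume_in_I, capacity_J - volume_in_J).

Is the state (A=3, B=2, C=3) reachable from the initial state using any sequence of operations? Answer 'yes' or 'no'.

Answer: yes

Derivation:
BFS from (A=3, B=0, C=3):
  1. pour(A -> B) -> (A=0 B=3 C=3)
  2. fill(A) -> (A=3 B=3 C=3)
  3. pour(A -> B) -> (A=0 B=6 C=3)
  4. fill(A) -> (A=3 B=6 C=3)
  5. pour(A -> B) -> (A=2 B=7 C=3)
  6. empty(B) -> (A=2 B=0 C=3)
  7. pour(A -> B) -> (A=0 B=2 C=3)
  8. fill(A) -> (A=3 B=2 C=3)
Target reached → yes.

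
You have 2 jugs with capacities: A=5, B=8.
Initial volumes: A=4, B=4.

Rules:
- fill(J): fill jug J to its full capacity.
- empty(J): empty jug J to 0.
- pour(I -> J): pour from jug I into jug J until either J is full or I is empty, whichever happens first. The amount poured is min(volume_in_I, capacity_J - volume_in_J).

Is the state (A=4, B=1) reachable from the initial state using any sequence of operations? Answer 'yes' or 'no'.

BFS explored all 27 reachable states.
Reachable set includes: (0,0), (0,1), (0,2), (0,3), (0,4), (0,5), (0,6), (0,7), (0,8), (1,0), (1,8), (2,0) ...
Target (A=4, B=1) not in reachable set → no.

Answer: no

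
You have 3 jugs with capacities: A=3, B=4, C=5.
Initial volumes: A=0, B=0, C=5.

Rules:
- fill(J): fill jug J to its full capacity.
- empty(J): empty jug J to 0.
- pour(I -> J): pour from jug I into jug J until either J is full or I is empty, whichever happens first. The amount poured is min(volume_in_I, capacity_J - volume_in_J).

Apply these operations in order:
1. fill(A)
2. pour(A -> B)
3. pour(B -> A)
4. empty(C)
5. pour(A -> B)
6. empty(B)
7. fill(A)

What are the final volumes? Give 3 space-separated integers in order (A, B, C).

Step 1: fill(A) -> (A=3 B=0 C=5)
Step 2: pour(A -> B) -> (A=0 B=3 C=5)
Step 3: pour(B -> A) -> (A=3 B=0 C=5)
Step 4: empty(C) -> (A=3 B=0 C=0)
Step 5: pour(A -> B) -> (A=0 B=3 C=0)
Step 6: empty(B) -> (A=0 B=0 C=0)
Step 7: fill(A) -> (A=3 B=0 C=0)

Answer: 3 0 0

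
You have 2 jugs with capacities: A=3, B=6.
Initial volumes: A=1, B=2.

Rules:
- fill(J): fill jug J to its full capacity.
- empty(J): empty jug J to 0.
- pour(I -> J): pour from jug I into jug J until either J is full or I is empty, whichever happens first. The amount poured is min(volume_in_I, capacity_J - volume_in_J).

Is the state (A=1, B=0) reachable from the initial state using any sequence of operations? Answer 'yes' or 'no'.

Answer: yes

Derivation:
BFS from (A=1, B=2):
  1. empty(B) -> (A=1 B=0)
Target reached → yes.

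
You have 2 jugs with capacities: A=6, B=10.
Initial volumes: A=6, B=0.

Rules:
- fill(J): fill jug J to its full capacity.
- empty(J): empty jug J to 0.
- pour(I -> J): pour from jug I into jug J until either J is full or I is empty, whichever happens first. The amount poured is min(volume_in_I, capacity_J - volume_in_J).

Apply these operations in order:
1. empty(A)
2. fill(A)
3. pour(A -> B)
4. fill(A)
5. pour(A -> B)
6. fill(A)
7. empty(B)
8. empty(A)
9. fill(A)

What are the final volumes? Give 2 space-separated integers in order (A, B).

Answer: 6 0

Derivation:
Step 1: empty(A) -> (A=0 B=0)
Step 2: fill(A) -> (A=6 B=0)
Step 3: pour(A -> B) -> (A=0 B=6)
Step 4: fill(A) -> (A=6 B=6)
Step 5: pour(A -> B) -> (A=2 B=10)
Step 6: fill(A) -> (A=6 B=10)
Step 7: empty(B) -> (A=6 B=0)
Step 8: empty(A) -> (A=0 B=0)
Step 9: fill(A) -> (A=6 B=0)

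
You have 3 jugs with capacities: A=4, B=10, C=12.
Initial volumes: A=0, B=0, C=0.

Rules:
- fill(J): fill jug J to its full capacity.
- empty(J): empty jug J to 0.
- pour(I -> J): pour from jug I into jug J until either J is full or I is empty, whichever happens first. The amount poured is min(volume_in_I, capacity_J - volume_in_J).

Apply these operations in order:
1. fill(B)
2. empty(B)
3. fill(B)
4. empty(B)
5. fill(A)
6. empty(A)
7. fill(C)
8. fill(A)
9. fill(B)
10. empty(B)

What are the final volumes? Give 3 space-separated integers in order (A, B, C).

Answer: 4 0 12

Derivation:
Step 1: fill(B) -> (A=0 B=10 C=0)
Step 2: empty(B) -> (A=0 B=0 C=0)
Step 3: fill(B) -> (A=0 B=10 C=0)
Step 4: empty(B) -> (A=0 B=0 C=0)
Step 5: fill(A) -> (A=4 B=0 C=0)
Step 6: empty(A) -> (A=0 B=0 C=0)
Step 7: fill(C) -> (A=0 B=0 C=12)
Step 8: fill(A) -> (A=4 B=0 C=12)
Step 9: fill(B) -> (A=4 B=10 C=12)
Step 10: empty(B) -> (A=4 B=0 C=12)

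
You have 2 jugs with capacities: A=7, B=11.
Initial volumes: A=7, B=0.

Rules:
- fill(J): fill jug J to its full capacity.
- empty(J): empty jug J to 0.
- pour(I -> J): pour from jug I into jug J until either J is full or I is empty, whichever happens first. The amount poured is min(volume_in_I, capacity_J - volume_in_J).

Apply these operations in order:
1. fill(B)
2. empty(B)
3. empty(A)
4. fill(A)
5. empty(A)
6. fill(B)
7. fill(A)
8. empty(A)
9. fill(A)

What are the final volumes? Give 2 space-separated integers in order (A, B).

Answer: 7 11

Derivation:
Step 1: fill(B) -> (A=7 B=11)
Step 2: empty(B) -> (A=7 B=0)
Step 3: empty(A) -> (A=0 B=0)
Step 4: fill(A) -> (A=7 B=0)
Step 5: empty(A) -> (A=0 B=0)
Step 6: fill(B) -> (A=0 B=11)
Step 7: fill(A) -> (A=7 B=11)
Step 8: empty(A) -> (A=0 B=11)
Step 9: fill(A) -> (A=7 B=11)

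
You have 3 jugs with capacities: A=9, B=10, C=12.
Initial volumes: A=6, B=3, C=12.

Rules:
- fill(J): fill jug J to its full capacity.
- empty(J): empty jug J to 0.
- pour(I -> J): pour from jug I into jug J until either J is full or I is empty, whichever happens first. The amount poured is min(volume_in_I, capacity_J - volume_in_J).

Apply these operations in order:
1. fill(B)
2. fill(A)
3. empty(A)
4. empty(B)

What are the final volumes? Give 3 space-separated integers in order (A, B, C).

Step 1: fill(B) -> (A=6 B=10 C=12)
Step 2: fill(A) -> (A=9 B=10 C=12)
Step 3: empty(A) -> (A=0 B=10 C=12)
Step 4: empty(B) -> (A=0 B=0 C=12)

Answer: 0 0 12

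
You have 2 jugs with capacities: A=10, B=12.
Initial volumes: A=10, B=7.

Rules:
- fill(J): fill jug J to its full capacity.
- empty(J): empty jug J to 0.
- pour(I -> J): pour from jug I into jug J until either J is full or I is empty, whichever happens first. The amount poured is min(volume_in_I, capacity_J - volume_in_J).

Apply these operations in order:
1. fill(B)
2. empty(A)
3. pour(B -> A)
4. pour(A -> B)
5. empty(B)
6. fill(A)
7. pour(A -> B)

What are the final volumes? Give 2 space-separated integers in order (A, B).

Answer: 0 10

Derivation:
Step 1: fill(B) -> (A=10 B=12)
Step 2: empty(A) -> (A=0 B=12)
Step 3: pour(B -> A) -> (A=10 B=2)
Step 4: pour(A -> B) -> (A=0 B=12)
Step 5: empty(B) -> (A=0 B=0)
Step 6: fill(A) -> (A=10 B=0)
Step 7: pour(A -> B) -> (A=0 B=10)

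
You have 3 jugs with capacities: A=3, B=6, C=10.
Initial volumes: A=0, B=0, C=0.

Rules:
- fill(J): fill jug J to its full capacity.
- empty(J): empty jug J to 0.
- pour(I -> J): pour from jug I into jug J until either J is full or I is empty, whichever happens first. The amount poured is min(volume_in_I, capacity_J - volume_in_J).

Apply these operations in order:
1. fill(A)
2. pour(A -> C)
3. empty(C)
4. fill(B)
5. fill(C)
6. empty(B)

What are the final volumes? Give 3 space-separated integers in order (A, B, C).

Step 1: fill(A) -> (A=3 B=0 C=0)
Step 2: pour(A -> C) -> (A=0 B=0 C=3)
Step 3: empty(C) -> (A=0 B=0 C=0)
Step 4: fill(B) -> (A=0 B=6 C=0)
Step 5: fill(C) -> (A=0 B=6 C=10)
Step 6: empty(B) -> (A=0 B=0 C=10)

Answer: 0 0 10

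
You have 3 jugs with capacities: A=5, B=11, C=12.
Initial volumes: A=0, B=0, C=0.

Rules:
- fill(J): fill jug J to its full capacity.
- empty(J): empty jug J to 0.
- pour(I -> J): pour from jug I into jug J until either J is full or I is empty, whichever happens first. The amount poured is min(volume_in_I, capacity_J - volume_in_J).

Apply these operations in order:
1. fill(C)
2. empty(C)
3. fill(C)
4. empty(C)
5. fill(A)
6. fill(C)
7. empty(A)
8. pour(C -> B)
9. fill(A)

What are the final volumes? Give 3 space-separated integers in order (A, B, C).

Answer: 5 11 1

Derivation:
Step 1: fill(C) -> (A=0 B=0 C=12)
Step 2: empty(C) -> (A=0 B=0 C=0)
Step 3: fill(C) -> (A=0 B=0 C=12)
Step 4: empty(C) -> (A=0 B=0 C=0)
Step 5: fill(A) -> (A=5 B=0 C=0)
Step 6: fill(C) -> (A=5 B=0 C=12)
Step 7: empty(A) -> (A=0 B=0 C=12)
Step 8: pour(C -> B) -> (A=0 B=11 C=1)
Step 9: fill(A) -> (A=5 B=11 C=1)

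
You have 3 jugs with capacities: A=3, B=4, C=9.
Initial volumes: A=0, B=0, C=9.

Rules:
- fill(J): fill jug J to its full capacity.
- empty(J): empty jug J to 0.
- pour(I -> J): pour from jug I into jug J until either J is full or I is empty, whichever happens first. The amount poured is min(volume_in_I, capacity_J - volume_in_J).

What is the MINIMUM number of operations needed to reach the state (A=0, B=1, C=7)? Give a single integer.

BFS from (A=0, B=0, C=9). One shortest path:
  1. fill(B) -> (A=0 B=4 C=9)
  2. empty(C) -> (A=0 B=4 C=0)
  3. pour(B -> C) -> (A=0 B=0 C=4)
  4. fill(B) -> (A=0 B=4 C=4)
  5. pour(B -> A) -> (A=3 B=1 C=4)
  6. pour(A -> C) -> (A=0 B=1 C=7)
Reached target in 6 moves.

Answer: 6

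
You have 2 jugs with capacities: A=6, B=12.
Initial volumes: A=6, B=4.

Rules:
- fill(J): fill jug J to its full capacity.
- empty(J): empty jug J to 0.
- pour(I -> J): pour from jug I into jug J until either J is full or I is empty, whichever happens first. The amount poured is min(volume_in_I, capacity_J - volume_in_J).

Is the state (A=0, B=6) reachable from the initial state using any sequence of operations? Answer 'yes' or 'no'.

BFS from (A=6, B=4):
  1. empty(B) -> (A=6 B=0)
  2. pour(A -> B) -> (A=0 B=6)
Target reached → yes.

Answer: yes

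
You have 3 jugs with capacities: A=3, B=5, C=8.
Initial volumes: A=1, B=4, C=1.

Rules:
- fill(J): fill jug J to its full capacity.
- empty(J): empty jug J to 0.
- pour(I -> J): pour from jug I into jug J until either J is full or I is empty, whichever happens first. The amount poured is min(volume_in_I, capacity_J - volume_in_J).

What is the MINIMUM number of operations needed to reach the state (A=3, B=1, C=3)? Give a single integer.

BFS from (A=1, B=4, C=1). One shortest path:
  1. fill(A) -> (A=3 B=4 C=1)
  2. empty(C) -> (A=3 B=4 C=0)
  3. pour(A -> C) -> (A=0 B=4 C=3)
  4. pour(B -> A) -> (A=3 B=1 C=3)
Reached target in 4 moves.

Answer: 4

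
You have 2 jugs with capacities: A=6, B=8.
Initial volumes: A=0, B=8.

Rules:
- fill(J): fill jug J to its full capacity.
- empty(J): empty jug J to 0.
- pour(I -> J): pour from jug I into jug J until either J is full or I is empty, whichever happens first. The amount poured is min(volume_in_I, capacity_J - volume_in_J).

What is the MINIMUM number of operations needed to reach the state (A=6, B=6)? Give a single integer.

BFS from (A=0, B=8). One shortest path:
  1. fill(A) -> (A=6 B=8)
  2. empty(B) -> (A=6 B=0)
  3. pour(A -> B) -> (A=0 B=6)
  4. fill(A) -> (A=6 B=6)
Reached target in 4 moves.

Answer: 4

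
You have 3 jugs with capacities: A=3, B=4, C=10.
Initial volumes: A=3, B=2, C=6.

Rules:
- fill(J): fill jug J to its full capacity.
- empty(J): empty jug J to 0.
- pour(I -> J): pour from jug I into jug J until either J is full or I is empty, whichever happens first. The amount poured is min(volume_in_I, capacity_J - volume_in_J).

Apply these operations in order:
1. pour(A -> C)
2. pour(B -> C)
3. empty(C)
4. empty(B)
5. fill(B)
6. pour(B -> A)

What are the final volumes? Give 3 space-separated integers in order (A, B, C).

Answer: 3 1 0

Derivation:
Step 1: pour(A -> C) -> (A=0 B=2 C=9)
Step 2: pour(B -> C) -> (A=0 B=1 C=10)
Step 3: empty(C) -> (A=0 B=1 C=0)
Step 4: empty(B) -> (A=0 B=0 C=0)
Step 5: fill(B) -> (A=0 B=4 C=0)
Step 6: pour(B -> A) -> (A=3 B=1 C=0)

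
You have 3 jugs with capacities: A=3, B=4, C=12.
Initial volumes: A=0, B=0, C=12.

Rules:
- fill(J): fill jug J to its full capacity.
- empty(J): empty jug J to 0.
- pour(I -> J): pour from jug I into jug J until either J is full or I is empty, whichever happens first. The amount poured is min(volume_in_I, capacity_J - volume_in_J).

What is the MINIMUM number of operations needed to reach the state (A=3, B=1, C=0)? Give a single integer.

Answer: 3

Derivation:
BFS from (A=0, B=0, C=12). One shortest path:
  1. fill(B) -> (A=0 B=4 C=12)
  2. empty(C) -> (A=0 B=4 C=0)
  3. pour(B -> A) -> (A=3 B=1 C=0)
Reached target in 3 moves.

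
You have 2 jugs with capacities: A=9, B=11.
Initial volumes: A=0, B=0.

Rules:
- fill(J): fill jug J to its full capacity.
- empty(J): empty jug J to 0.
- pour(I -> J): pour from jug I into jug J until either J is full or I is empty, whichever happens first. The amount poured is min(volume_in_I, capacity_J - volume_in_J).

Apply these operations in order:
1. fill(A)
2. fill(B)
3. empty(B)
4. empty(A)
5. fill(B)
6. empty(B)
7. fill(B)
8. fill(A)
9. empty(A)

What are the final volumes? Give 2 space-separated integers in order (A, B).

Answer: 0 11

Derivation:
Step 1: fill(A) -> (A=9 B=0)
Step 2: fill(B) -> (A=9 B=11)
Step 3: empty(B) -> (A=9 B=0)
Step 4: empty(A) -> (A=0 B=0)
Step 5: fill(B) -> (A=0 B=11)
Step 6: empty(B) -> (A=0 B=0)
Step 7: fill(B) -> (A=0 B=11)
Step 8: fill(A) -> (A=9 B=11)
Step 9: empty(A) -> (A=0 B=11)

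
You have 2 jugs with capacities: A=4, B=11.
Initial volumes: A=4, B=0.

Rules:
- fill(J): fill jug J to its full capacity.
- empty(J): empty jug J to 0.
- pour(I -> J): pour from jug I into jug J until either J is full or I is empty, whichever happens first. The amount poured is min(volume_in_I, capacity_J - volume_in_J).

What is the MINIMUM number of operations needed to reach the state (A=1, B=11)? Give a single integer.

Answer: 5

Derivation:
BFS from (A=4, B=0). One shortest path:
  1. pour(A -> B) -> (A=0 B=4)
  2. fill(A) -> (A=4 B=4)
  3. pour(A -> B) -> (A=0 B=8)
  4. fill(A) -> (A=4 B=8)
  5. pour(A -> B) -> (A=1 B=11)
Reached target in 5 moves.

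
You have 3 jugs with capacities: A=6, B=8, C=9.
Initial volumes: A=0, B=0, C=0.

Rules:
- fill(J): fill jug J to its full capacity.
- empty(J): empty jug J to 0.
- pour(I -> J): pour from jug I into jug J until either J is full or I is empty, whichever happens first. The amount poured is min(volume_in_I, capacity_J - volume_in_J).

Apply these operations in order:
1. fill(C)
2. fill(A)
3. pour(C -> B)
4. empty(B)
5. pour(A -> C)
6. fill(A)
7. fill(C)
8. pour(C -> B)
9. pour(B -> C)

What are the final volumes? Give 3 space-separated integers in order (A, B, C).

Step 1: fill(C) -> (A=0 B=0 C=9)
Step 2: fill(A) -> (A=6 B=0 C=9)
Step 3: pour(C -> B) -> (A=6 B=8 C=1)
Step 4: empty(B) -> (A=6 B=0 C=1)
Step 5: pour(A -> C) -> (A=0 B=0 C=7)
Step 6: fill(A) -> (A=6 B=0 C=7)
Step 7: fill(C) -> (A=6 B=0 C=9)
Step 8: pour(C -> B) -> (A=6 B=8 C=1)
Step 9: pour(B -> C) -> (A=6 B=0 C=9)

Answer: 6 0 9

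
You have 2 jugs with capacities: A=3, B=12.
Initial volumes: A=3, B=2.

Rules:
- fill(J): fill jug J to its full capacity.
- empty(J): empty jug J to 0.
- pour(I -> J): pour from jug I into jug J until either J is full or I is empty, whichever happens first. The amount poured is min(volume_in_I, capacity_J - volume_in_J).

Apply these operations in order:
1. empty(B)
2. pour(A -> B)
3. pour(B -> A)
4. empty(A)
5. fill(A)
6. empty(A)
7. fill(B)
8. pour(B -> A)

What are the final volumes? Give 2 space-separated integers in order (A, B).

Answer: 3 9

Derivation:
Step 1: empty(B) -> (A=3 B=0)
Step 2: pour(A -> B) -> (A=0 B=3)
Step 3: pour(B -> A) -> (A=3 B=0)
Step 4: empty(A) -> (A=0 B=0)
Step 5: fill(A) -> (A=3 B=0)
Step 6: empty(A) -> (A=0 B=0)
Step 7: fill(B) -> (A=0 B=12)
Step 8: pour(B -> A) -> (A=3 B=9)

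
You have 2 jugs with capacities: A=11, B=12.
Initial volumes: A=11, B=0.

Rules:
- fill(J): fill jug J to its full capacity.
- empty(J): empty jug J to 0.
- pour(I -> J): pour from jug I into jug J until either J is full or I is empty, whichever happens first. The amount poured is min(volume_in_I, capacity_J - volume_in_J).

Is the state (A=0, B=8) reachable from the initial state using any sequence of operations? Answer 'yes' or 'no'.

BFS from (A=11, B=0):
  1. pour(A -> B) -> (A=0 B=11)
  2. fill(A) -> (A=11 B=11)
  3. pour(A -> B) -> (A=10 B=12)
  4. empty(B) -> (A=10 B=0)
  5. pour(A -> B) -> (A=0 B=10)
  6. fill(A) -> (A=11 B=10)
  7. pour(A -> B) -> (A=9 B=12)
  8. empty(B) -> (A=9 B=0)
  9. pour(A -> B) -> (A=0 B=9)
  10. fill(A) -> (A=11 B=9)
  11. pour(A -> B) -> (A=8 B=12)
  12. empty(B) -> (A=8 B=0)
  13. pour(A -> B) -> (A=0 B=8)
Target reached → yes.

Answer: yes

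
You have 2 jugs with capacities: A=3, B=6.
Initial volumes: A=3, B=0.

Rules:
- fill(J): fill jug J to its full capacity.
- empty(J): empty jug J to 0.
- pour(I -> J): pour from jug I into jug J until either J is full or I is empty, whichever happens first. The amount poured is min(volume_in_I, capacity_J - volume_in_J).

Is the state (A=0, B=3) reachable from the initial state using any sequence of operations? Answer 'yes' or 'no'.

Answer: yes

Derivation:
BFS from (A=3, B=0):
  1. pour(A -> B) -> (A=0 B=3)
Target reached → yes.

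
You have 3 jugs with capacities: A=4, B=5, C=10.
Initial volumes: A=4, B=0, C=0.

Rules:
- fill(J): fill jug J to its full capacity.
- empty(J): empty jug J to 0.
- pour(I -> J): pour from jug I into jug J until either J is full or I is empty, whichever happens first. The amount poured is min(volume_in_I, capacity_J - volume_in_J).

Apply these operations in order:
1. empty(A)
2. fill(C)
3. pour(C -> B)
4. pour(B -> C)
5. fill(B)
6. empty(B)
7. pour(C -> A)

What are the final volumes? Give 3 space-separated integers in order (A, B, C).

Answer: 4 0 6

Derivation:
Step 1: empty(A) -> (A=0 B=0 C=0)
Step 2: fill(C) -> (A=0 B=0 C=10)
Step 3: pour(C -> B) -> (A=0 B=5 C=5)
Step 4: pour(B -> C) -> (A=0 B=0 C=10)
Step 5: fill(B) -> (A=0 B=5 C=10)
Step 6: empty(B) -> (A=0 B=0 C=10)
Step 7: pour(C -> A) -> (A=4 B=0 C=6)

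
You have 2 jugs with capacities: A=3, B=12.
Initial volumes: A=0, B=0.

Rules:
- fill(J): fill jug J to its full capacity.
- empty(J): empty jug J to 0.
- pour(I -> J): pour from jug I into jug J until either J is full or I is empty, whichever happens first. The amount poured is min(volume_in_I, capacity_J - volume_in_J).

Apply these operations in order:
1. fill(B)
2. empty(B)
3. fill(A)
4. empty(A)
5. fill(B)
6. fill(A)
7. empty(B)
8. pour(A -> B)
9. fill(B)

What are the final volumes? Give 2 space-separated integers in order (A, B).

Answer: 0 12

Derivation:
Step 1: fill(B) -> (A=0 B=12)
Step 2: empty(B) -> (A=0 B=0)
Step 3: fill(A) -> (A=3 B=0)
Step 4: empty(A) -> (A=0 B=0)
Step 5: fill(B) -> (A=0 B=12)
Step 6: fill(A) -> (A=3 B=12)
Step 7: empty(B) -> (A=3 B=0)
Step 8: pour(A -> B) -> (A=0 B=3)
Step 9: fill(B) -> (A=0 B=12)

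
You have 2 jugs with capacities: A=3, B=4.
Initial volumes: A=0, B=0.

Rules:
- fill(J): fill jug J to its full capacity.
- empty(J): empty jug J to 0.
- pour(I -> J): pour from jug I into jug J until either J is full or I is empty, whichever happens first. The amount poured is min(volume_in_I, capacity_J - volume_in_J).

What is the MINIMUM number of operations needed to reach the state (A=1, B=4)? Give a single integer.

Answer: 5

Derivation:
BFS from (A=0, B=0). One shortest path:
  1. fill(B) -> (A=0 B=4)
  2. pour(B -> A) -> (A=3 B=1)
  3. empty(A) -> (A=0 B=1)
  4. pour(B -> A) -> (A=1 B=0)
  5. fill(B) -> (A=1 B=4)
Reached target in 5 moves.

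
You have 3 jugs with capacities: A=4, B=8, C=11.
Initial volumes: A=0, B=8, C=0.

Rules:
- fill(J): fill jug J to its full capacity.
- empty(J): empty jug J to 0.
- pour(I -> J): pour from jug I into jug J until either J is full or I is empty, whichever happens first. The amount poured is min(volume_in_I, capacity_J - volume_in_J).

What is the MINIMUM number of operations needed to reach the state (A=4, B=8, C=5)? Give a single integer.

Answer: 7

Derivation:
BFS from (A=0, B=8, C=0). One shortest path:
  1. fill(A) -> (A=4 B=8 C=0)
  2. pour(B -> C) -> (A=4 B=0 C=8)
  3. fill(B) -> (A=4 B=8 C=8)
  4. pour(B -> C) -> (A=4 B=5 C=11)
  5. empty(C) -> (A=4 B=5 C=0)
  6. pour(B -> C) -> (A=4 B=0 C=5)
  7. fill(B) -> (A=4 B=8 C=5)
Reached target in 7 moves.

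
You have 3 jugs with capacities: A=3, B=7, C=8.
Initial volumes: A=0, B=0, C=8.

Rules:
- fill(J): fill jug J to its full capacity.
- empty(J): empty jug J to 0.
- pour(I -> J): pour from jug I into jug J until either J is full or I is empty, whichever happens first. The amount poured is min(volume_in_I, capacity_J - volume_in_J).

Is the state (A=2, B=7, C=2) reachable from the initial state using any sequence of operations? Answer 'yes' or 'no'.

BFS from (A=0, B=0, C=8):
  1. fill(A) -> (A=3 B=0 C=8)
  2. pour(A -> B) -> (A=0 B=3 C=8)
  3. pour(C -> A) -> (A=3 B=3 C=5)
  4. pour(A -> B) -> (A=0 B=6 C=5)
  5. pour(C -> A) -> (A=3 B=6 C=2)
  6. pour(A -> B) -> (A=2 B=7 C=2)
Target reached → yes.

Answer: yes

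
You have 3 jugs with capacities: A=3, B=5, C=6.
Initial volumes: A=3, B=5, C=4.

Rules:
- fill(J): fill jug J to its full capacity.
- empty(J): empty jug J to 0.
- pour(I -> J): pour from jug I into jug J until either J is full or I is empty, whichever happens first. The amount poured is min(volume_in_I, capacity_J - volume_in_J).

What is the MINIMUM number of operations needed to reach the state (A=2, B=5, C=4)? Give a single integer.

BFS from (A=3, B=5, C=4). One shortest path:
  1. empty(A) -> (A=0 B=5 C=4)
  2. pour(B -> A) -> (A=3 B=2 C=4)
  3. empty(A) -> (A=0 B=2 C=4)
  4. pour(B -> A) -> (A=2 B=0 C=4)
  5. fill(B) -> (A=2 B=5 C=4)
Reached target in 5 moves.

Answer: 5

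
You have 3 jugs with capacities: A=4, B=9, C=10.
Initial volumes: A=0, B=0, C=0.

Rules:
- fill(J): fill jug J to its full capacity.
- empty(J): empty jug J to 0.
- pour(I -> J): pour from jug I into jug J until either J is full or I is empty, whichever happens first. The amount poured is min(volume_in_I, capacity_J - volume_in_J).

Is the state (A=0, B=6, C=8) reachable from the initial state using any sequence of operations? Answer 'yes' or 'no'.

Answer: yes

Derivation:
BFS from (A=0, B=0, C=0):
  1. fill(C) -> (A=0 B=0 C=10)
  2. pour(C -> A) -> (A=4 B=0 C=6)
  3. pour(C -> B) -> (A=4 B=6 C=0)
  4. pour(A -> C) -> (A=0 B=6 C=4)
  5. fill(A) -> (A=4 B=6 C=4)
  6. pour(A -> C) -> (A=0 B=6 C=8)
Target reached → yes.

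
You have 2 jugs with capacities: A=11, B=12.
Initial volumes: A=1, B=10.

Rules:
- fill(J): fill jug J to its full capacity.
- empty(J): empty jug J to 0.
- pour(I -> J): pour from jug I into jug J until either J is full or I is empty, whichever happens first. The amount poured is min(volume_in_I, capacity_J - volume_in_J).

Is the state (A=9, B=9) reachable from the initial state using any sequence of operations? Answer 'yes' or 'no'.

Answer: no

Derivation:
BFS explored all 47 reachable states.
Reachable set includes: (0,0), (0,1), (0,2), (0,3), (0,4), (0,5), (0,6), (0,7), (0,8), (0,9), (0,10), (0,11) ...
Target (A=9, B=9) not in reachable set → no.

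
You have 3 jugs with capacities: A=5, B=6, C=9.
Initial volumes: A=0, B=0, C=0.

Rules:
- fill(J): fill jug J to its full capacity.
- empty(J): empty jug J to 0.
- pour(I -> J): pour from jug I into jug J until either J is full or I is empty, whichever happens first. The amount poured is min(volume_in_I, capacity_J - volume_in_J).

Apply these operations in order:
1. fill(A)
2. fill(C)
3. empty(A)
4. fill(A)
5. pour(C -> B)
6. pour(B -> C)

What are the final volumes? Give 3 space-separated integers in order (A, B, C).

Answer: 5 0 9

Derivation:
Step 1: fill(A) -> (A=5 B=0 C=0)
Step 2: fill(C) -> (A=5 B=0 C=9)
Step 3: empty(A) -> (A=0 B=0 C=9)
Step 4: fill(A) -> (A=5 B=0 C=9)
Step 5: pour(C -> B) -> (A=5 B=6 C=3)
Step 6: pour(B -> C) -> (A=5 B=0 C=9)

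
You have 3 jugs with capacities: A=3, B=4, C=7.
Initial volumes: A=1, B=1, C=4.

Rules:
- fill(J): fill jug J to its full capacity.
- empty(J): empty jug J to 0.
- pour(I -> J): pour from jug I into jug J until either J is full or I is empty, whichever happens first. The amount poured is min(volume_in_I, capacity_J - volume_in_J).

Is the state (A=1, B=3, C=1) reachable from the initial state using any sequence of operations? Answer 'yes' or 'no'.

Answer: no

Derivation:
BFS explored all 125 reachable states.
Reachable set includes: (0,0,0), (0,0,1), (0,0,2), (0,0,3), (0,0,4), (0,0,5), (0,0,6), (0,0,7), (0,1,0), (0,1,1), (0,1,2), (0,1,3) ...
Target (A=1, B=3, C=1) not in reachable set → no.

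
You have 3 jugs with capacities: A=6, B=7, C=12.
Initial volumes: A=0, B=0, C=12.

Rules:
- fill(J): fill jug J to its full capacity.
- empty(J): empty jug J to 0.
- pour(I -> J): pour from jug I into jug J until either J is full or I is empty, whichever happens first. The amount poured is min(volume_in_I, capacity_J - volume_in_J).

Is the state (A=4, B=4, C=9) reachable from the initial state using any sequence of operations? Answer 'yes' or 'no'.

Answer: no

Derivation:
BFS explored all 398 reachable states.
Reachable set includes: (0,0,0), (0,0,1), (0,0,2), (0,0,3), (0,0,4), (0,0,5), (0,0,6), (0,0,7), (0,0,8), (0,0,9), (0,0,10), (0,0,11) ...
Target (A=4, B=4, C=9) not in reachable set → no.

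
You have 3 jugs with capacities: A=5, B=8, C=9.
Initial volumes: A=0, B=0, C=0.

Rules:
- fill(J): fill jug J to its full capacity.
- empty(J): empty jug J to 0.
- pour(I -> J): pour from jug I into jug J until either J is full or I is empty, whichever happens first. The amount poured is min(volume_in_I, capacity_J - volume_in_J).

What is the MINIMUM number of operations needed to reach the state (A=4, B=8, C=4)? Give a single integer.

BFS from (A=0, B=0, C=0). One shortest path:
  1. fill(B) -> (A=0 B=8 C=0)
  2. pour(B -> C) -> (A=0 B=0 C=8)
  3. fill(B) -> (A=0 B=8 C=8)
  4. pour(B -> A) -> (A=5 B=3 C=8)
  5. pour(A -> C) -> (A=4 B=3 C=9)
  6. pour(C -> B) -> (A=4 B=8 C=4)
Reached target in 6 moves.

Answer: 6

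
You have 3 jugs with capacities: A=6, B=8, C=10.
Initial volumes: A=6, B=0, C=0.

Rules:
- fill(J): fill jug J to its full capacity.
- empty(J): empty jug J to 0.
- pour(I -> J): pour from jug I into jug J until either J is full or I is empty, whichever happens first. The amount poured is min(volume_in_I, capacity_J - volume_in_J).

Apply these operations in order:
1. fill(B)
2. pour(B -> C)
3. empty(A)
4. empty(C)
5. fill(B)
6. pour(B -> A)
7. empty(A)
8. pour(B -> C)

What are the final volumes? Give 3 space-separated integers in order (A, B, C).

Answer: 0 0 2

Derivation:
Step 1: fill(B) -> (A=6 B=8 C=0)
Step 2: pour(B -> C) -> (A=6 B=0 C=8)
Step 3: empty(A) -> (A=0 B=0 C=8)
Step 4: empty(C) -> (A=0 B=0 C=0)
Step 5: fill(B) -> (A=0 B=8 C=0)
Step 6: pour(B -> A) -> (A=6 B=2 C=0)
Step 7: empty(A) -> (A=0 B=2 C=0)
Step 8: pour(B -> C) -> (A=0 B=0 C=2)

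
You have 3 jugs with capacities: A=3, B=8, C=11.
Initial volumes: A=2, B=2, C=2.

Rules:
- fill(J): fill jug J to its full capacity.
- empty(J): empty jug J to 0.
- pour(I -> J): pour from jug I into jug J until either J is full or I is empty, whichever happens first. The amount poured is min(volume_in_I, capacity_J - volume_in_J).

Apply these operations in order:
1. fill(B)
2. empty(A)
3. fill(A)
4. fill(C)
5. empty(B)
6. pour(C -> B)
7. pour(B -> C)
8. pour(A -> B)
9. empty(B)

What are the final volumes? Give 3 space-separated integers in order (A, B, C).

Step 1: fill(B) -> (A=2 B=8 C=2)
Step 2: empty(A) -> (A=0 B=8 C=2)
Step 3: fill(A) -> (A=3 B=8 C=2)
Step 4: fill(C) -> (A=3 B=8 C=11)
Step 5: empty(B) -> (A=3 B=0 C=11)
Step 6: pour(C -> B) -> (A=3 B=8 C=3)
Step 7: pour(B -> C) -> (A=3 B=0 C=11)
Step 8: pour(A -> B) -> (A=0 B=3 C=11)
Step 9: empty(B) -> (A=0 B=0 C=11)

Answer: 0 0 11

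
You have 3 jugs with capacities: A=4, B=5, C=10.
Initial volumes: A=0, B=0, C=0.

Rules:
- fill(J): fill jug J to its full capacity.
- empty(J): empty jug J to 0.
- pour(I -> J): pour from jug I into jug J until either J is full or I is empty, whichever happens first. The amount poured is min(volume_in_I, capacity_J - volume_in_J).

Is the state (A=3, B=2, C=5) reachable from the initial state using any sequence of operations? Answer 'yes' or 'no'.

Answer: no

Derivation:
BFS explored all 222 reachable states.
Reachable set includes: (0,0,0), (0,0,1), (0,0,2), (0,0,3), (0,0,4), (0,0,5), (0,0,6), (0,0,7), (0,0,8), (0,0,9), (0,0,10), (0,1,0) ...
Target (A=3, B=2, C=5) not in reachable set → no.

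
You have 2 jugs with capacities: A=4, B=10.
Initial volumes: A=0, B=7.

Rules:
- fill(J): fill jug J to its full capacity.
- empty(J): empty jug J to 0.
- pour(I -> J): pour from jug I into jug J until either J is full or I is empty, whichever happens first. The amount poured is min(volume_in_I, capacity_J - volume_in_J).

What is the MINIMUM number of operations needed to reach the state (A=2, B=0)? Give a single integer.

Answer: 6

Derivation:
BFS from (A=0, B=7). One shortest path:
  1. fill(B) -> (A=0 B=10)
  2. pour(B -> A) -> (A=4 B=6)
  3. empty(A) -> (A=0 B=6)
  4. pour(B -> A) -> (A=4 B=2)
  5. empty(A) -> (A=0 B=2)
  6. pour(B -> A) -> (A=2 B=0)
Reached target in 6 moves.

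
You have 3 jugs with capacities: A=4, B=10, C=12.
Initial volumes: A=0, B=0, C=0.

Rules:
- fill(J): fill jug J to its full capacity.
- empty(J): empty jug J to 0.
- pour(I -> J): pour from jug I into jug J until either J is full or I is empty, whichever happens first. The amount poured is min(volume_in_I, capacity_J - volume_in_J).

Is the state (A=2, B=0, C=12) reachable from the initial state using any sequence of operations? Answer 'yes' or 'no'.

Answer: yes

Derivation:
BFS from (A=0, B=0, C=0):
  1. fill(A) -> (A=4 B=0 C=0)
  2. fill(B) -> (A=4 B=10 C=0)
  3. pour(B -> C) -> (A=4 B=0 C=10)
  4. pour(A -> C) -> (A=2 B=0 C=12)
Target reached → yes.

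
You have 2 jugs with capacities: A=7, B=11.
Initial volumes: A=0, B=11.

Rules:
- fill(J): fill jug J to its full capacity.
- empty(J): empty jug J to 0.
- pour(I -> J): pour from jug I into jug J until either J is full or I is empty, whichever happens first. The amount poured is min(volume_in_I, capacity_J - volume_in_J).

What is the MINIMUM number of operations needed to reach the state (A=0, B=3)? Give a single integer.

Answer: 7

Derivation:
BFS from (A=0, B=11). One shortest path:
  1. fill(A) -> (A=7 B=11)
  2. empty(B) -> (A=7 B=0)
  3. pour(A -> B) -> (A=0 B=7)
  4. fill(A) -> (A=7 B=7)
  5. pour(A -> B) -> (A=3 B=11)
  6. empty(B) -> (A=3 B=0)
  7. pour(A -> B) -> (A=0 B=3)
Reached target in 7 moves.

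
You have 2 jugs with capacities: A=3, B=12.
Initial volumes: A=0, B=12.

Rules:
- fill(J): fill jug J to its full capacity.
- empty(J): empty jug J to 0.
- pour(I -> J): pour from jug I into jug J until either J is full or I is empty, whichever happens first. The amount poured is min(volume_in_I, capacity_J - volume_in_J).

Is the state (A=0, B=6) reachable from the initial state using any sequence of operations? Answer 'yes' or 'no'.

BFS from (A=0, B=12):
  1. pour(B -> A) -> (A=3 B=9)
  2. empty(A) -> (A=0 B=9)
  3. pour(B -> A) -> (A=3 B=6)
  4. empty(A) -> (A=0 B=6)
Target reached → yes.

Answer: yes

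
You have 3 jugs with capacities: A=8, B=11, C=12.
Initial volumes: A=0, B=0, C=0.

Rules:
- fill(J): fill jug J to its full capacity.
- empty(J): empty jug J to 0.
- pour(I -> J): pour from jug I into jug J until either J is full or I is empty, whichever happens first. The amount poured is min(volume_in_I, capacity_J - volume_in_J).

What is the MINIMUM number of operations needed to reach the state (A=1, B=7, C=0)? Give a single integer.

BFS from (A=0, B=0, C=0). One shortest path:
  1. fill(A) -> (A=8 B=0 C=0)
  2. fill(B) -> (A=8 B=11 C=0)
  3. pour(B -> C) -> (A=8 B=0 C=11)
  4. pour(A -> C) -> (A=7 B=0 C=12)
  5. pour(C -> B) -> (A=7 B=11 C=1)
  6. empty(B) -> (A=7 B=0 C=1)
  7. pour(A -> B) -> (A=0 B=7 C=1)
  8. pour(C -> A) -> (A=1 B=7 C=0)
Reached target in 8 moves.

Answer: 8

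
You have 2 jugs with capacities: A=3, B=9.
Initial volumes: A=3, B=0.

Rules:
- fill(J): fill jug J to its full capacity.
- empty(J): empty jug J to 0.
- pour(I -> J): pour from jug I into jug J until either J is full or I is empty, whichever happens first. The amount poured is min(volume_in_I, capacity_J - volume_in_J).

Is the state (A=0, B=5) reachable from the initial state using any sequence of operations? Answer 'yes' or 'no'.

BFS explored all 8 reachable states.
Reachable set includes: (0,0), (0,3), (0,6), (0,9), (3,0), (3,3), (3,6), (3,9)
Target (A=0, B=5) not in reachable set → no.

Answer: no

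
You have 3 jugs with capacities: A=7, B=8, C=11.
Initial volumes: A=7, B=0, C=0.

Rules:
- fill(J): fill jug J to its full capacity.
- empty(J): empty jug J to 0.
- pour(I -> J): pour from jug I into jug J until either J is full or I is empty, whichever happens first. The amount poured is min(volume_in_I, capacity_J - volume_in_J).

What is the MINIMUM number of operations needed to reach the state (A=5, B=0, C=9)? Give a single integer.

BFS from (A=7, B=0, C=0). One shortest path:
  1. pour(A -> B) -> (A=0 B=7 C=0)
  2. fill(A) -> (A=7 B=7 C=0)
  3. pour(A -> B) -> (A=6 B=8 C=0)
  4. pour(B -> C) -> (A=6 B=0 C=8)
  5. pour(A -> B) -> (A=0 B=6 C=8)
  6. pour(C -> A) -> (A=7 B=6 C=1)
  7. pour(A -> B) -> (A=5 B=8 C=1)
  8. pour(B -> C) -> (A=5 B=0 C=9)
Reached target in 8 moves.

Answer: 8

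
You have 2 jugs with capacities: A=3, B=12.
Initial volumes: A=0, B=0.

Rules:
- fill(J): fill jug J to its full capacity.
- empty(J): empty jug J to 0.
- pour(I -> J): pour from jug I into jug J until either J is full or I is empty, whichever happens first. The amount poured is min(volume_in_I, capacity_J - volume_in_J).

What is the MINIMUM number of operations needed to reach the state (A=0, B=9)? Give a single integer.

BFS from (A=0, B=0). One shortest path:
  1. fill(B) -> (A=0 B=12)
  2. pour(B -> A) -> (A=3 B=9)
  3. empty(A) -> (A=0 B=9)
Reached target in 3 moves.

Answer: 3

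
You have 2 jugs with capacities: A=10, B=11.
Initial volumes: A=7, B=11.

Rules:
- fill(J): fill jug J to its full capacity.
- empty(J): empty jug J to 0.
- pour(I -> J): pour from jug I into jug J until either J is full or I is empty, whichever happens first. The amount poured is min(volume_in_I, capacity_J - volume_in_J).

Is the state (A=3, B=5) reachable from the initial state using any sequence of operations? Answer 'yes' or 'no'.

BFS explored all 42 reachable states.
Reachable set includes: (0,0), (0,1), (0,2), (0,3), (0,4), (0,5), (0,6), (0,7), (0,8), (0,9), (0,10), (0,11) ...
Target (A=3, B=5) not in reachable set → no.

Answer: no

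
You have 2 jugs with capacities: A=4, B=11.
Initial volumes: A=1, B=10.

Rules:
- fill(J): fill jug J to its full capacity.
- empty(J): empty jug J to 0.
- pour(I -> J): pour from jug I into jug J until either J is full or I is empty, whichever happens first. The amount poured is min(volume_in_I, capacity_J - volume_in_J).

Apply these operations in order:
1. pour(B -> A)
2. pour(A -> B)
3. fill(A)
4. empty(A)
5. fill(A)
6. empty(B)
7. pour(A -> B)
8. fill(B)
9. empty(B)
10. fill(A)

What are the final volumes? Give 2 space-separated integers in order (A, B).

Step 1: pour(B -> A) -> (A=4 B=7)
Step 2: pour(A -> B) -> (A=0 B=11)
Step 3: fill(A) -> (A=4 B=11)
Step 4: empty(A) -> (A=0 B=11)
Step 5: fill(A) -> (A=4 B=11)
Step 6: empty(B) -> (A=4 B=0)
Step 7: pour(A -> B) -> (A=0 B=4)
Step 8: fill(B) -> (A=0 B=11)
Step 9: empty(B) -> (A=0 B=0)
Step 10: fill(A) -> (A=4 B=0)

Answer: 4 0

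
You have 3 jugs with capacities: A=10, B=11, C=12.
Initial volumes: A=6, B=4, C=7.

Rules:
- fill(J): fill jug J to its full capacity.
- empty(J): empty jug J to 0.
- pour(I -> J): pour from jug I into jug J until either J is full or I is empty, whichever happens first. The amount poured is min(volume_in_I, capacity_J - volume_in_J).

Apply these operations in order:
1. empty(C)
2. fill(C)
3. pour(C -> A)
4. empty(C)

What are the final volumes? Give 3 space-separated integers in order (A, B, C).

Step 1: empty(C) -> (A=6 B=4 C=0)
Step 2: fill(C) -> (A=6 B=4 C=12)
Step 3: pour(C -> A) -> (A=10 B=4 C=8)
Step 4: empty(C) -> (A=10 B=4 C=0)

Answer: 10 4 0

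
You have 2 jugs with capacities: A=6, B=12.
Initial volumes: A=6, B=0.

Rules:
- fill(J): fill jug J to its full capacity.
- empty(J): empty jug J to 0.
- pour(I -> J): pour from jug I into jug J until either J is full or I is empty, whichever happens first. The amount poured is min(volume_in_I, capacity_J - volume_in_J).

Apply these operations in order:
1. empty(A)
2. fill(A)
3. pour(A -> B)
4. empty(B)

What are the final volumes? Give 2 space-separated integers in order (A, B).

Step 1: empty(A) -> (A=0 B=0)
Step 2: fill(A) -> (A=6 B=0)
Step 3: pour(A -> B) -> (A=0 B=6)
Step 4: empty(B) -> (A=0 B=0)

Answer: 0 0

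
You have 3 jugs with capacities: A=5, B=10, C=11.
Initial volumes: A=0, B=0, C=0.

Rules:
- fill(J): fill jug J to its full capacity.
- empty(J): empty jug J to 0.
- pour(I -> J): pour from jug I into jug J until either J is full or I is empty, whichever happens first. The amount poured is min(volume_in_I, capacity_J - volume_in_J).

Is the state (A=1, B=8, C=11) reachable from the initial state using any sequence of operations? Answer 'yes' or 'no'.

BFS from (A=0, B=0, C=0):
  1. fill(C) -> (A=0 B=0 C=11)
  2. pour(C -> B) -> (A=0 B=10 C=1)
  3. pour(C -> A) -> (A=1 B=10 C=0)
  4. pour(B -> C) -> (A=1 B=0 C=10)
  5. fill(B) -> (A=1 B=10 C=10)
  6. pour(B -> C) -> (A=1 B=9 C=11)
  7. empty(C) -> (A=1 B=9 C=0)
  8. pour(B -> C) -> (A=1 B=0 C=9)
  9. fill(B) -> (A=1 B=10 C=9)
  10. pour(B -> C) -> (A=1 B=8 C=11)
Target reached → yes.

Answer: yes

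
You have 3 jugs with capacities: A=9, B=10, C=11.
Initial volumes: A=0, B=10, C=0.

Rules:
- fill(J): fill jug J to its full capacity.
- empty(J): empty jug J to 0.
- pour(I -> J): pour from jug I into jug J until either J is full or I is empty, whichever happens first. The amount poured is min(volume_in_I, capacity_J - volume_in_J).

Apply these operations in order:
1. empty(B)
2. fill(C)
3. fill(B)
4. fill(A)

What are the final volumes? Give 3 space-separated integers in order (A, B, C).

Answer: 9 10 11

Derivation:
Step 1: empty(B) -> (A=0 B=0 C=0)
Step 2: fill(C) -> (A=0 B=0 C=11)
Step 3: fill(B) -> (A=0 B=10 C=11)
Step 4: fill(A) -> (A=9 B=10 C=11)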